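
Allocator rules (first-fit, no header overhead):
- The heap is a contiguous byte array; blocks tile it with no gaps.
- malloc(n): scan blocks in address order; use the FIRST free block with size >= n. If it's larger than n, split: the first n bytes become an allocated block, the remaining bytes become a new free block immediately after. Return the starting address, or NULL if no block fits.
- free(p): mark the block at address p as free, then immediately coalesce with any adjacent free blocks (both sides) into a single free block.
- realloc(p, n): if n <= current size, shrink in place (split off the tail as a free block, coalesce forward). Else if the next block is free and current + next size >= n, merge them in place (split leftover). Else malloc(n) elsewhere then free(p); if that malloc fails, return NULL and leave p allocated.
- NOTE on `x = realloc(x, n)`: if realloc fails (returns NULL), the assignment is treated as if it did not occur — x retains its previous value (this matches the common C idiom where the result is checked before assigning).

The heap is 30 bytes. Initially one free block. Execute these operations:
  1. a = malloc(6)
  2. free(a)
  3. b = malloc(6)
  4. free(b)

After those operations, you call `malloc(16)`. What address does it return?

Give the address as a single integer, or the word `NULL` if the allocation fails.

Answer: 0

Derivation:
Op 1: a = malloc(6) -> a = 0; heap: [0-5 ALLOC][6-29 FREE]
Op 2: free(a) -> (freed a); heap: [0-29 FREE]
Op 3: b = malloc(6) -> b = 0; heap: [0-5 ALLOC][6-29 FREE]
Op 4: free(b) -> (freed b); heap: [0-29 FREE]
malloc(16): first-fit scan over [0-29 FREE] -> 0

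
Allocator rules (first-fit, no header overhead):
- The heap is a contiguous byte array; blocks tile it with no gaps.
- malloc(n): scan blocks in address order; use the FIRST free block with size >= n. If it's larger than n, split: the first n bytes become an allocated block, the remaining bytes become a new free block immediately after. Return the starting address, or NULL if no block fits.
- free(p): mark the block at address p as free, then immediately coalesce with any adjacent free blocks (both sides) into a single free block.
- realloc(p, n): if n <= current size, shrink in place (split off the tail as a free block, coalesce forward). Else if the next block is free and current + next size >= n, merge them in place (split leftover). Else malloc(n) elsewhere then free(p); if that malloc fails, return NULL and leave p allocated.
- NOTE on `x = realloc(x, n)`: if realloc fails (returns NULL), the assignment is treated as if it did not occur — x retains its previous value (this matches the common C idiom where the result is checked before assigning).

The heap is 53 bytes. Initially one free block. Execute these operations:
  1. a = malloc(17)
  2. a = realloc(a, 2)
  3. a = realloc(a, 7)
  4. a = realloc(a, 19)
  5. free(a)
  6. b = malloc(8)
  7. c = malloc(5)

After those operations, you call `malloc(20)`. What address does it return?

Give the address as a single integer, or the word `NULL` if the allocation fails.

Answer: 13

Derivation:
Op 1: a = malloc(17) -> a = 0; heap: [0-16 ALLOC][17-52 FREE]
Op 2: a = realloc(a, 2) -> a = 0; heap: [0-1 ALLOC][2-52 FREE]
Op 3: a = realloc(a, 7) -> a = 0; heap: [0-6 ALLOC][7-52 FREE]
Op 4: a = realloc(a, 19) -> a = 0; heap: [0-18 ALLOC][19-52 FREE]
Op 5: free(a) -> (freed a); heap: [0-52 FREE]
Op 6: b = malloc(8) -> b = 0; heap: [0-7 ALLOC][8-52 FREE]
Op 7: c = malloc(5) -> c = 8; heap: [0-7 ALLOC][8-12 ALLOC][13-52 FREE]
malloc(20): first-fit scan over [0-7 ALLOC][8-12 ALLOC][13-52 FREE] -> 13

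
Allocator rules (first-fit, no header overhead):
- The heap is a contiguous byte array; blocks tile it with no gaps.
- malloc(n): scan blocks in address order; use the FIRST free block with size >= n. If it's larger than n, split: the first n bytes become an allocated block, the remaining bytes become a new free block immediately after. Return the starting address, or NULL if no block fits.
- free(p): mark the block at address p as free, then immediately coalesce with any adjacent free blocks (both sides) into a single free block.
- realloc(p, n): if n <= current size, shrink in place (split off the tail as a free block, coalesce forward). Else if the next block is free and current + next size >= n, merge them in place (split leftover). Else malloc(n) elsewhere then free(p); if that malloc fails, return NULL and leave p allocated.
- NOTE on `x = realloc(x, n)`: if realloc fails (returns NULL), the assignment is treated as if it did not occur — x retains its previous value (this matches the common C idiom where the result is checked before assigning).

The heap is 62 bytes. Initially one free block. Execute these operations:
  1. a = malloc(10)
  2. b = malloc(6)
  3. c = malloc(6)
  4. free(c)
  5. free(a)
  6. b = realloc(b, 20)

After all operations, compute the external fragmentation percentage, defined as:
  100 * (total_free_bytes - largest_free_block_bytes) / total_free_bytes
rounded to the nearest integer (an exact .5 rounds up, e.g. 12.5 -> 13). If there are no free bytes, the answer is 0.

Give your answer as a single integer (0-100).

Op 1: a = malloc(10) -> a = 0; heap: [0-9 ALLOC][10-61 FREE]
Op 2: b = malloc(6) -> b = 10; heap: [0-9 ALLOC][10-15 ALLOC][16-61 FREE]
Op 3: c = malloc(6) -> c = 16; heap: [0-9 ALLOC][10-15 ALLOC][16-21 ALLOC][22-61 FREE]
Op 4: free(c) -> (freed c); heap: [0-9 ALLOC][10-15 ALLOC][16-61 FREE]
Op 5: free(a) -> (freed a); heap: [0-9 FREE][10-15 ALLOC][16-61 FREE]
Op 6: b = realloc(b, 20) -> b = 10; heap: [0-9 FREE][10-29 ALLOC][30-61 FREE]
Free blocks: [10 32] total_free=42 largest=32 -> 100*(42-32)/42 = 1000/42 ≈ 23.810 -> rounds to 24

Answer: 24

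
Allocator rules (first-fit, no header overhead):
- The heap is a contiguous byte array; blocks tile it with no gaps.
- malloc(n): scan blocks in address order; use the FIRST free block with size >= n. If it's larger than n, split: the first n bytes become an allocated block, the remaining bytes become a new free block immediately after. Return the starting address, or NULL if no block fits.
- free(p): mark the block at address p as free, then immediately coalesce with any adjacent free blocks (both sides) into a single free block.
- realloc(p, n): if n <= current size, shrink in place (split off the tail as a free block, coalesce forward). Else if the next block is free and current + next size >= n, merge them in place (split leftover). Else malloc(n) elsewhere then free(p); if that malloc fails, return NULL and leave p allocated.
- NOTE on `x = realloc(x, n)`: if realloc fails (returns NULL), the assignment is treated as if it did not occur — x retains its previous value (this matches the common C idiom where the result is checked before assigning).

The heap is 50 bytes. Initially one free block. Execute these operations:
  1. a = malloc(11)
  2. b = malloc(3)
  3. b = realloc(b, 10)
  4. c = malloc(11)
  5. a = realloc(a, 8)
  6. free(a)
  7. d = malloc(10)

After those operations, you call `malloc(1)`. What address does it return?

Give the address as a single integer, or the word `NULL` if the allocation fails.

Op 1: a = malloc(11) -> a = 0; heap: [0-10 ALLOC][11-49 FREE]
Op 2: b = malloc(3) -> b = 11; heap: [0-10 ALLOC][11-13 ALLOC][14-49 FREE]
Op 3: b = realloc(b, 10) -> b = 11; heap: [0-10 ALLOC][11-20 ALLOC][21-49 FREE]
Op 4: c = malloc(11) -> c = 21; heap: [0-10 ALLOC][11-20 ALLOC][21-31 ALLOC][32-49 FREE]
Op 5: a = realloc(a, 8) -> a = 0; heap: [0-7 ALLOC][8-10 FREE][11-20 ALLOC][21-31 ALLOC][32-49 FREE]
Op 6: free(a) -> (freed a); heap: [0-10 FREE][11-20 ALLOC][21-31 ALLOC][32-49 FREE]
Op 7: d = malloc(10) -> d = 0; heap: [0-9 ALLOC][10-10 FREE][11-20 ALLOC][21-31 ALLOC][32-49 FREE]
malloc(1): first-fit scan over [0-9 ALLOC][10-10 FREE][11-20 ALLOC][21-31 ALLOC][32-49 FREE] -> 10

Answer: 10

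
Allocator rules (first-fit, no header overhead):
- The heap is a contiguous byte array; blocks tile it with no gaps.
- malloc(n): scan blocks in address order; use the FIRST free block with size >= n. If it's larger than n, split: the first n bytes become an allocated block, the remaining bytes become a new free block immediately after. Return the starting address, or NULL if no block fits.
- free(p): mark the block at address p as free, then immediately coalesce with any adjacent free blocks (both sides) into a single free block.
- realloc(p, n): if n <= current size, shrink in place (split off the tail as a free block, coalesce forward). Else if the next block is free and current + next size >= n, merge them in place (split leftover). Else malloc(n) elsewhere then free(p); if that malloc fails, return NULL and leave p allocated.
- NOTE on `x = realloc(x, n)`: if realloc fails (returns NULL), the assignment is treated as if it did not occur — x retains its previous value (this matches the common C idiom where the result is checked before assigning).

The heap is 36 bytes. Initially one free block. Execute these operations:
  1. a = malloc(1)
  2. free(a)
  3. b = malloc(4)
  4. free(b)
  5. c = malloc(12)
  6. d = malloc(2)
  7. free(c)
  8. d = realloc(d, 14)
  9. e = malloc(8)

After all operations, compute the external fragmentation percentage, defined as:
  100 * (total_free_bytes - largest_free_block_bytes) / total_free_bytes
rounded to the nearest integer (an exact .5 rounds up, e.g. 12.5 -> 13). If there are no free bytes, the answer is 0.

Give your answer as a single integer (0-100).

Answer: 29

Derivation:
Op 1: a = malloc(1) -> a = 0; heap: [0-0 ALLOC][1-35 FREE]
Op 2: free(a) -> (freed a); heap: [0-35 FREE]
Op 3: b = malloc(4) -> b = 0; heap: [0-3 ALLOC][4-35 FREE]
Op 4: free(b) -> (freed b); heap: [0-35 FREE]
Op 5: c = malloc(12) -> c = 0; heap: [0-11 ALLOC][12-35 FREE]
Op 6: d = malloc(2) -> d = 12; heap: [0-11 ALLOC][12-13 ALLOC][14-35 FREE]
Op 7: free(c) -> (freed c); heap: [0-11 FREE][12-13 ALLOC][14-35 FREE]
Op 8: d = realloc(d, 14) -> d = 12; heap: [0-11 FREE][12-25 ALLOC][26-35 FREE]
Op 9: e = malloc(8) -> e = 0; heap: [0-7 ALLOC][8-11 FREE][12-25 ALLOC][26-35 FREE]
Free blocks: [4 10] total_free=14 largest=10 -> 100*(14-10)/14 = 400/14 ≈ 28.571 -> rounds to 29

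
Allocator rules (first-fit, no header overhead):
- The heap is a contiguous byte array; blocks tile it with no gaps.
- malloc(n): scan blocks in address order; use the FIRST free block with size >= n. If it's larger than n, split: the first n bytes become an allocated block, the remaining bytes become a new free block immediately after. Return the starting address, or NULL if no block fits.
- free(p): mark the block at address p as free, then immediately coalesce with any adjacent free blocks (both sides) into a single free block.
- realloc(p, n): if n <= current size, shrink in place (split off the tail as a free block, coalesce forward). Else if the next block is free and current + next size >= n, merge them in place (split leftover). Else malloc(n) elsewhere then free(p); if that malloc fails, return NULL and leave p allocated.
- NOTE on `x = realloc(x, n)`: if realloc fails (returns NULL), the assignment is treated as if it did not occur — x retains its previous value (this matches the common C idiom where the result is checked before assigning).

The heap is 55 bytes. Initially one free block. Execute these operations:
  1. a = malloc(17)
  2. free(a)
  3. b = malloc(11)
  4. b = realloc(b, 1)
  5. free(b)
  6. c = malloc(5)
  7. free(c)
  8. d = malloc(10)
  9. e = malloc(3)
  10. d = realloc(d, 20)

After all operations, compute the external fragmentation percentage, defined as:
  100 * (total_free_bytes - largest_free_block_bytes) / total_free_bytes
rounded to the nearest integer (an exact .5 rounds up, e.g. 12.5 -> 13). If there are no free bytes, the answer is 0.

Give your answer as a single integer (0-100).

Op 1: a = malloc(17) -> a = 0; heap: [0-16 ALLOC][17-54 FREE]
Op 2: free(a) -> (freed a); heap: [0-54 FREE]
Op 3: b = malloc(11) -> b = 0; heap: [0-10 ALLOC][11-54 FREE]
Op 4: b = realloc(b, 1) -> b = 0; heap: [0-0 ALLOC][1-54 FREE]
Op 5: free(b) -> (freed b); heap: [0-54 FREE]
Op 6: c = malloc(5) -> c = 0; heap: [0-4 ALLOC][5-54 FREE]
Op 7: free(c) -> (freed c); heap: [0-54 FREE]
Op 8: d = malloc(10) -> d = 0; heap: [0-9 ALLOC][10-54 FREE]
Op 9: e = malloc(3) -> e = 10; heap: [0-9 ALLOC][10-12 ALLOC][13-54 FREE]
Op 10: d = realloc(d, 20) -> d = 13; heap: [0-9 FREE][10-12 ALLOC][13-32 ALLOC][33-54 FREE]
Free blocks: [10 22] total_free=32 largest=22 -> 100*(32-22)/32 = 1000/32 = 31.25 -> rounds to 31

Answer: 31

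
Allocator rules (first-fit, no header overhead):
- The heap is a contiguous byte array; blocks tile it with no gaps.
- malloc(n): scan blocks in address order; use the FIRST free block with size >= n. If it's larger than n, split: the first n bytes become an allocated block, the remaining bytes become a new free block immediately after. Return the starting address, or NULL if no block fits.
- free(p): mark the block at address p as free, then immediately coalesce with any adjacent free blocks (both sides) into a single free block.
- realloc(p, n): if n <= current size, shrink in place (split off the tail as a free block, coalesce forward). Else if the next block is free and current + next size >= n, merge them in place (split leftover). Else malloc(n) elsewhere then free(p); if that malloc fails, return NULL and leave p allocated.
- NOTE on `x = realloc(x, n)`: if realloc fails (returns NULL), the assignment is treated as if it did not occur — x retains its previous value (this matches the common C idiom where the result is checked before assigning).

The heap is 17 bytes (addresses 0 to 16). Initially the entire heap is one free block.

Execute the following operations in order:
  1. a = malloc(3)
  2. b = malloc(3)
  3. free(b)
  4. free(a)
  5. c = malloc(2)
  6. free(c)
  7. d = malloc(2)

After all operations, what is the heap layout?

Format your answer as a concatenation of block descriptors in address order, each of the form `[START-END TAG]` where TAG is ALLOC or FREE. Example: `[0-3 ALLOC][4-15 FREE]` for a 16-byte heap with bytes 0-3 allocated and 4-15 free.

Op 1: a = malloc(3) -> a = 0; heap: [0-2 ALLOC][3-16 FREE]
Op 2: b = malloc(3) -> b = 3; heap: [0-2 ALLOC][3-5 ALLOC][6-16 FREE]
Op 3: free(b) -> (freed b); heap: [0-2 ALLOC][3-16 FREE]
Op 4: free(a) -> (freed a); heap: [0-16 FREE]
Op 5: c = malloc(2) -> c = 0; heap: [0-1 ALLOC][2-16 FREE]
Op 6: free(c) -> (freed c); heap: [0-16 FREE]
Op 7: d = malloc(2) -> d = 0; heap: [0-1 ALLOC][2-16 FREE]

Answer: [0-1 ALLOC][2-16 FREE]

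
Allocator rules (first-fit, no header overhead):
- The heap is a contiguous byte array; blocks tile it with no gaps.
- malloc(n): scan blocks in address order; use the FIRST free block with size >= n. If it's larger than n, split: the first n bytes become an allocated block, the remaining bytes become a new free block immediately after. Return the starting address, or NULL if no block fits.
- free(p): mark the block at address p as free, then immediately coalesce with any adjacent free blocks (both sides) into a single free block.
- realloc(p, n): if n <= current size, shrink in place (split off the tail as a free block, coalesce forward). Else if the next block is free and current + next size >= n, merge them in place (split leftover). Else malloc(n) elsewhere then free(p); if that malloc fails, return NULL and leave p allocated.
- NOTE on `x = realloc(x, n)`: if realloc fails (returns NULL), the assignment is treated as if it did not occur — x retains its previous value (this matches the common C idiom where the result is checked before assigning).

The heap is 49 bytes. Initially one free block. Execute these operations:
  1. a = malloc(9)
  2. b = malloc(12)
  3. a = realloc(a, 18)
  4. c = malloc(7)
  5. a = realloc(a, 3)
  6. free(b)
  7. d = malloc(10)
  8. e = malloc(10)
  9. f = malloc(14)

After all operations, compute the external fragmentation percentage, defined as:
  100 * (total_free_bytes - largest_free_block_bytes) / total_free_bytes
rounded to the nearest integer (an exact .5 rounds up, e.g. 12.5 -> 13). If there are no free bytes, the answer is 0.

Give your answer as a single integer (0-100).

Answer: 20

Derivation:
Op 1: a = malloc(9) -> a = 0; heap: [0-8 ALLOC][9-48 FREE]
Op 2: b = malloc(12) -> b = 9; heap: [0-8 ALLOC][9-20 ALLOC][21-48 FREE]
Op 3: a = realloc(a, 18) -> a = 21; heap: [0-8 FREE][9-20 ALLOC][21-38 ALLOC][39-48 FREE]
Op 4: c = malloc(7) -> c = 0; heap: [0-6 ALLOC][7-8 FREE][9-20 ALLOC][21-38 ALLOC][39-48 FREE]
Op 5: a = realloc(a, 3) -> a = 21; heap: [0-6 ALLOC][7-8 FREE][9-20 ALLOC][21-23 ALLOC][24-48 FREE]
Op 6: free(b) -> (freed b); heap: [0-6 ALLOC][7-20 FREE][21-23 ALLOC][24-48 FREE]
Op 7: d = malloc(10) -> d = 7; heap: [0-6 ALLOC][7-16 ALLOC][17-20 FREE][21-23 ALLOC][24-48 FREE]
Op 8: e = malloc(10) -> e = 24; heap: [0-6 ALLOC][7-16 ALLOC][17-20 FREE][21-23 ALLOC][24-33 ALLOC][34-48 FREE]
Op 9: f = malloc(14) -> f = 34; heap: [0-6 ALLOC][7-16 ALLOC][17-20 FREE][21-23 ALLOC][24-33 ALLOC][34-47 ALLOC][48-48 FREE]
Free blocks: [4 1] total_free=5 largest=4 -> 100*(5-4)/5 = 100/5 = 20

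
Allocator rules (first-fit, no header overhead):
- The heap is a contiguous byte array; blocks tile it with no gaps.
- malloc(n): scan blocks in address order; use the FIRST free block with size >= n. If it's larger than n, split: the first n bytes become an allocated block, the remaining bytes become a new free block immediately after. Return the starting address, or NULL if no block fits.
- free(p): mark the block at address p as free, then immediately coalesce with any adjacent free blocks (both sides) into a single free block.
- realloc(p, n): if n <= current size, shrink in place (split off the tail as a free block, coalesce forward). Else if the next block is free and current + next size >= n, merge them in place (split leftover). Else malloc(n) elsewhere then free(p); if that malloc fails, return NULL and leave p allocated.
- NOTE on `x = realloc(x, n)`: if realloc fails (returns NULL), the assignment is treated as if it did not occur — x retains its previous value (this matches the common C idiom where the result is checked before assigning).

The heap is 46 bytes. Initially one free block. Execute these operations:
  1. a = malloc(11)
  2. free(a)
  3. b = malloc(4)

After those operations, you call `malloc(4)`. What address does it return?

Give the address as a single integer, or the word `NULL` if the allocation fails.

Answer: 4

Derivation:
Op 1: a = malloc(11) -> a = 0; heap: [0-10 ALLOC][11-45 FREE]
Op 2: free(a) -> (freed a); heap: [0-45 FREE]
Op 3: b = malloc(4) -> b = 0; heap: [0-3 ALLOC][4-45 FREE]
malloc(4): first-fit scan over [0-3 ALLOC][4-45 FREE] -> 4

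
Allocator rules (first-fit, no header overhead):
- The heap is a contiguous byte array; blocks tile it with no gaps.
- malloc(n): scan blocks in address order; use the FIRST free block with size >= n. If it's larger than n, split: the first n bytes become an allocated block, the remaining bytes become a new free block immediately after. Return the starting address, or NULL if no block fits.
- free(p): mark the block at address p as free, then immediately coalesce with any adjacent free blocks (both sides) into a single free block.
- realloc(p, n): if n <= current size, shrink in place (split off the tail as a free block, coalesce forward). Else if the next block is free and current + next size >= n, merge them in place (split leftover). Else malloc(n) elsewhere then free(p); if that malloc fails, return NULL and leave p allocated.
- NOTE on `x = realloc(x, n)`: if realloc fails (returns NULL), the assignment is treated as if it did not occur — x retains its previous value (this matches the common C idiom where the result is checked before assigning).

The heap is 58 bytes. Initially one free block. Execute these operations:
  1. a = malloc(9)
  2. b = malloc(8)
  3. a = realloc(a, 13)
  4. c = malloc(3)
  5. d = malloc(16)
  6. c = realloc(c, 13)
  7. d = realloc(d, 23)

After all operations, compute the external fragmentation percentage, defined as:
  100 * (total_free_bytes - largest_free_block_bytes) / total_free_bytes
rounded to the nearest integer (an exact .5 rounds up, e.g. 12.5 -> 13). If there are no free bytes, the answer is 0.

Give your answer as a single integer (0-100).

Answer: 45

Derivation:
Op 1: a = malloc(9) -> a = 0; heap: [0-8 ALLOC][9-57 FREE]
Op 2: b = malloc(8) -> b = 9; heap: [0-8 ALLOC][9-16 ALLOC][17-57 FREE]
Op 3: a = realloc(a, 13) -> a = 17; heap: [0-8 FREE][9-16 ALLOC][17-29 ALLOC][30-57 FREE]
Op 4: c = malloc(3) -> c = 0; heap: [0-2 ALLOC][3-8 FREE][9-16 ALLOC][17-29 ALLOC][30-57 FREE]
Op 5: d = malloc(16) -> d = 30; heap: [0-2 ALLOC][3-8 FREE][9-16 ALLOC][17-29 ALLOC][30-45 ALLOC][46-57 FREE]
Op 6: c = realloc(c, 13) -> NULL (c unchanged); heap: [0-2 ALLOC][3-8 FREE][9-16 ALLOC][17-29 ALLOC][30-45 ALLOC][46-57 FREE]
Op 7: d = realloc(d, 23) -> d = 30; heap: [0-2 ALLOC][3-8 FREE][9-16 ALLOC][17-29 ALLOC][30-52 ALLOC][53-57 FREE]
Free blocks: [6 5] total_free=11 largest=6 -> 100*(11-6)/11 = 500/11 ≈ 45.455 -> rounds to 45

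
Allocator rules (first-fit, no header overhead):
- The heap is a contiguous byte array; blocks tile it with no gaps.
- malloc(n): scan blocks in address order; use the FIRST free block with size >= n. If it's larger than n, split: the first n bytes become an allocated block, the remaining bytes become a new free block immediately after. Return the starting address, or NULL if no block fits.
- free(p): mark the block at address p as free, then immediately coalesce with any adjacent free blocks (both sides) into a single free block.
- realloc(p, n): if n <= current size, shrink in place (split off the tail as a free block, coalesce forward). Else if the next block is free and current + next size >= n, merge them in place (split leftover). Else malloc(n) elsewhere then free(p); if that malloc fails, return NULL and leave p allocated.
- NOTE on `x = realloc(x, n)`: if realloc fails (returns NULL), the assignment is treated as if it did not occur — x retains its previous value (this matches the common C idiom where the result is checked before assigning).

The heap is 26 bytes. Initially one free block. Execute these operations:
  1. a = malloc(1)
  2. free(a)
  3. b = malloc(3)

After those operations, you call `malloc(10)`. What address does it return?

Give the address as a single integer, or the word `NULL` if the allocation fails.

Op 1: a = malloc(1) -> a = 0; heap: [0-0 ALLOC][1-25 FREE]
Op 2: free(a) -> (freed a); heap: [0-25 FREE]
Op 3: b = malloc(3) -> b = 0; heap: [0-2 ALLOC][3-25 FREE]
malloc(10): first-fit scan over [0-2 ALLOC][3-25 FREE] -> 3

Answer: 3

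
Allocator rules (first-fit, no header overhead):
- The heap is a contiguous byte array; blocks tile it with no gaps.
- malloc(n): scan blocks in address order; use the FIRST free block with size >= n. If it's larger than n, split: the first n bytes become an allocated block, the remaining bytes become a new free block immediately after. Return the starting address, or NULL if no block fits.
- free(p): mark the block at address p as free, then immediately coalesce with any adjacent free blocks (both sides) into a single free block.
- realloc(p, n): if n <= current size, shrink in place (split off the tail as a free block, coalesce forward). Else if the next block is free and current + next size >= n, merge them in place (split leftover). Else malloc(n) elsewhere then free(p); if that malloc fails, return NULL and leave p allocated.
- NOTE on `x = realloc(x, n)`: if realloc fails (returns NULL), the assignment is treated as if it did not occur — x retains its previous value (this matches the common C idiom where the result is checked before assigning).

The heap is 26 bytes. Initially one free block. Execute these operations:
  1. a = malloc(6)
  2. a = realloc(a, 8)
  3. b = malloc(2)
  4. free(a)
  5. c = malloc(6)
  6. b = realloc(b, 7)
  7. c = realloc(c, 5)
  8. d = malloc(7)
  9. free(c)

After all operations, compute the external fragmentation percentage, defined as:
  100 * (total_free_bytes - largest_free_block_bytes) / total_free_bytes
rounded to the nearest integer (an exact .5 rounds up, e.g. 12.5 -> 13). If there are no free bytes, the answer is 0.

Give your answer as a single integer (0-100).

Op 1: a = malloc(6) -> a = 0; heap: [0-5 ALLOC][6-25 FREE]
Op 2: a = realloc(a, 8) -> a = 0; heap: [0-7 ALLOC][8-25 FREE]
Op 3: b = malloc(2) -> b = 8; heap: [0-7 ALLOC][8-9 ALLOC][10-25 FREE]
Op 4: free(a) -> (freed a); heap: [0-7 FREE][8-9 ALLOC][10-25 FREE]
Op 5: c = malloc(6) -> c = 0; heap: [0-5 ALLOC][6-7 FREE][8-9 ALLOC][10-25 FREE]
Op 6: b = realloc(b, 7) -> b = 8; heap: [0-5 ALLOC][6-7 FREE][8-14 ALLOC][15-25 FREE]
Op 7: c = realloc(c, 5) -> c = 0; heap: [0-4 ALLOC][5-7 FREE][8-14 ALLOC][15-25 FREE]
Op 8: d = malloc(7) -> d = 15; heap: [0-4 ALLOC][5-7 FREE][8-14 ALLOC][15-21 ALLOC][22-25 FREE]
Op 9: free(c) -> (freed c); heap: [0-7 FREE][8-14 ALLOC][15-21 ALLOC][22-25 FREE]
Free blocks: [8 4] total_free=12 largest=8 -> 100*(12-8)/12 = 400/12 ≈ 33.333 -> rounds to 33

Answer: 33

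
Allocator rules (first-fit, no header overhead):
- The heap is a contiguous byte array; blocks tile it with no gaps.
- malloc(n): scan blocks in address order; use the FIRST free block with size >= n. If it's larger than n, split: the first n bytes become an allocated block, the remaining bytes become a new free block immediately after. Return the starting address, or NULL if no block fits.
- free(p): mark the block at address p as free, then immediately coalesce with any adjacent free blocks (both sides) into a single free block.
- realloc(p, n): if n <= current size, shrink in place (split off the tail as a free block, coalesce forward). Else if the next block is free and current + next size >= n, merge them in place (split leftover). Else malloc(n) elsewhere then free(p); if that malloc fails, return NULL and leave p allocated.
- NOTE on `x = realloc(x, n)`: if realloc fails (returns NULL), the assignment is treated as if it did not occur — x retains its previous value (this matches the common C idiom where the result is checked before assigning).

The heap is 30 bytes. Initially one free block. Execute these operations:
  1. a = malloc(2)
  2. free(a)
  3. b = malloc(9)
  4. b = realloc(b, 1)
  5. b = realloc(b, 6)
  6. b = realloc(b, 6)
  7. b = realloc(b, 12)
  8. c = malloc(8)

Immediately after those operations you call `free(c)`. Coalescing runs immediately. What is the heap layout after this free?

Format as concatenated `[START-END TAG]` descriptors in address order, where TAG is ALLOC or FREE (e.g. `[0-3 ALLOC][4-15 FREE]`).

Op 1: a = malloc(2) -> a = 0; heap: [0-1 ALLOC][2-29 FREE]
Op 2: free(a) -> (freed a); heap: [0-29 FREE]
Op 3: b = malloc(9) -> b = 0; heap: [0-8 ALLOC][9-29 FREE]
Op 4: b = realloc(b, 1) -> b = 0; heap: [0-0 ALLOC][1-29 FREE]
Op 5: b = realloc(b, 6) -> b = 0; heap: [0-5 ALLOC][6-29 FREE]
Op 6: b = realloc(b, 6) -> b = 0; heap: [0-5 ALLOC][6-29 FREE]
Op 7: b = realloc(b, 12) -> b = 0; heap: [0-11 ALLOC][12-29 FREE]
Op 8: c = malloc(8) -> c = 12; heap: [0-11 ALLOC][12-19 ALLOC][20-29 FREE]
free(c): c = 12 -> block [12-19 ALLOC]; mark free, coalesce with adjacent free neighbors -> [0-11 ALLOC][12-29 FREE]

Answer: [0-11 ALLOC][12-29 FREE]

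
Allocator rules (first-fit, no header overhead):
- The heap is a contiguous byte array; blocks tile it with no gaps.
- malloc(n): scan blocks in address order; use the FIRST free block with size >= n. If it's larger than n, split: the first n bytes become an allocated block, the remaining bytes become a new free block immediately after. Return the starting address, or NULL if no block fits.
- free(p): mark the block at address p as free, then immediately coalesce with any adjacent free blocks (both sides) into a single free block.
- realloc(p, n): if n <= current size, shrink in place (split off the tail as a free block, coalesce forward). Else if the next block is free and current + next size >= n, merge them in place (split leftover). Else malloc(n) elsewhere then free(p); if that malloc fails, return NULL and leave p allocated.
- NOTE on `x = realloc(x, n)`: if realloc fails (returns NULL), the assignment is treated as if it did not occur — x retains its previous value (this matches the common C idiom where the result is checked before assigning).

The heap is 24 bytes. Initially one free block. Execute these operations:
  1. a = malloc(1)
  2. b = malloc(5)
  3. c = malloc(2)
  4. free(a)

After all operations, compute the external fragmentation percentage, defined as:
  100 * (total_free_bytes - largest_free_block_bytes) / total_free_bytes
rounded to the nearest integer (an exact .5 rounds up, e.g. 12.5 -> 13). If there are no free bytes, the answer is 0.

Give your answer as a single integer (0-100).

Op 1: a = malloc(1) -> a = 0; heap: [0-0 ALLOC][1-23 FREE]
Op 2: b = malloc(5) -> b = 1; heap: [0-0 ALLOC][1-5 ALLOC][6-23 FREE]
Op 3: c = malloc(2) -> c = 6; heap: [0-0 ALLOC][1-5 ALLOC][6-7 ALLOC][8-23 FREE]
Op 4: free(a) -> (freed a); heap: [0-0 FREE][1-5 ALLOC][6-7 ALLOC][8-23 FREE]
Free blocks: [1 16] total_free=17 largest=16 -> 100*(17-16)/17 = 100/17 ≈ 5.882 -> rounds to 6

Answer: 6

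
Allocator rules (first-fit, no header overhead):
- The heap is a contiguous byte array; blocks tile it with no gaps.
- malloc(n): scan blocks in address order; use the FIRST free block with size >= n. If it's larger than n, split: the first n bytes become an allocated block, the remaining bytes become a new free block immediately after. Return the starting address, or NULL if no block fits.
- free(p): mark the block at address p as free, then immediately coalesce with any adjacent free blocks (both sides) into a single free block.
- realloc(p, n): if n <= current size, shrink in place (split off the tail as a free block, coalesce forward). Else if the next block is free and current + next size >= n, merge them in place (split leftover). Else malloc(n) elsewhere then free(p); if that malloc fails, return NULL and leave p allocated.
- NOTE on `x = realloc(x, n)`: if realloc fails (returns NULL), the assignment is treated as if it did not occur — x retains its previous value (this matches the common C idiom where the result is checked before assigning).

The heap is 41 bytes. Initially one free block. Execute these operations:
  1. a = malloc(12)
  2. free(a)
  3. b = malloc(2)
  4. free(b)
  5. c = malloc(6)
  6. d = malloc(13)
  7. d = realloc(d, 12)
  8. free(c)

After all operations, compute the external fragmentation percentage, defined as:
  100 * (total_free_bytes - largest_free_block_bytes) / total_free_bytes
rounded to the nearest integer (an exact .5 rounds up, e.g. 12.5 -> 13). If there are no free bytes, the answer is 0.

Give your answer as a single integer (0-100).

Op 1: a = malloc(12) -> a = 0; heap: [0-11 ALLOC][12-40 FREE]
Op 2: free(a) -> (freed a); heap: [0-40 FREE]
Op 3: b = malloc(2) -> b = 0; heap: [0-1 ALLOC][2-40 FREE]
Op 4: free(b) -> (freed b); heap: [0-40 FREE]
Op 5: c = malloc(6) -> c = 0; heap: [0-5 ALLOC][6-40 FREE]
Op 6: d = malloc(13) -> d = 6; heap: [0-5 ALLOC][6-18 ALLOC][19-40 FREE]
Op 7: d = realloc(d, 12) -> d = 6; heap: [0-5 ALLOC][6-17 ALLOC][18-40 FREE]
Op 8: free(c) -> (freed c); heap: [0-5 FREE][6-17 ALLOC][18-40 FREE]
Free blocks: [6 23] total_free=29 largest=23 -> 100*(29-23)/29 = 600/29 ≈ 20.690 -> rounds to 21

Answer: 21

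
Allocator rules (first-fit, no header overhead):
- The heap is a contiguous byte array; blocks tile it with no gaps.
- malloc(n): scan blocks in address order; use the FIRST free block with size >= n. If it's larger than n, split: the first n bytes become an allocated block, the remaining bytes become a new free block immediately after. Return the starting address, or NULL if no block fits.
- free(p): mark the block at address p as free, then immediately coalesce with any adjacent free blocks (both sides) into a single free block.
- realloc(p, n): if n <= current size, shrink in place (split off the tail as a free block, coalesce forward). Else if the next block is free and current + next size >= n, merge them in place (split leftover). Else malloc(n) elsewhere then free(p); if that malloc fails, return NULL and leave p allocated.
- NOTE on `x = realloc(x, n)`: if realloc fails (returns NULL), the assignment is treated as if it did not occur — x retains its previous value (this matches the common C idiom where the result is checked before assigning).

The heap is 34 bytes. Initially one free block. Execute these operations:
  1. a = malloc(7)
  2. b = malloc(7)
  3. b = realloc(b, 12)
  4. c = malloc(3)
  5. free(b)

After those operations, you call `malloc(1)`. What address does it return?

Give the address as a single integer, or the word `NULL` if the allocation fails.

Answer: 7

Derivation:
Op 1: a = malloc(7) -> a = 0; heap: [0-6 ALLOC][7-33 FREE]
Op 2: b = malloc(7) -> b = 7; heap: [0-6 ALLOC][7-13 ALLOC][14-33 FREE]
Op 3: b = realloc(b, 12) -> b = 7; heap: [0-6 ALLOC][7-18 ALLOC][19-33 FREE]
Op 4: c = malloc(3) -> c = 19; heap: [0-6 ALLOC][7-18 ALLOC][19-21 ALLOC][22-33 FREE]
Op 5: free(b) -> (freed b); heap: [0-6 ALLOC][7-18 FREE][19-21 ALLOC][22-33 FREE]
malloc(1): first-fit scan over [0-6 ALLOC][7-18 FREE][19-21 ALLOC][22-33 FREE] -> 7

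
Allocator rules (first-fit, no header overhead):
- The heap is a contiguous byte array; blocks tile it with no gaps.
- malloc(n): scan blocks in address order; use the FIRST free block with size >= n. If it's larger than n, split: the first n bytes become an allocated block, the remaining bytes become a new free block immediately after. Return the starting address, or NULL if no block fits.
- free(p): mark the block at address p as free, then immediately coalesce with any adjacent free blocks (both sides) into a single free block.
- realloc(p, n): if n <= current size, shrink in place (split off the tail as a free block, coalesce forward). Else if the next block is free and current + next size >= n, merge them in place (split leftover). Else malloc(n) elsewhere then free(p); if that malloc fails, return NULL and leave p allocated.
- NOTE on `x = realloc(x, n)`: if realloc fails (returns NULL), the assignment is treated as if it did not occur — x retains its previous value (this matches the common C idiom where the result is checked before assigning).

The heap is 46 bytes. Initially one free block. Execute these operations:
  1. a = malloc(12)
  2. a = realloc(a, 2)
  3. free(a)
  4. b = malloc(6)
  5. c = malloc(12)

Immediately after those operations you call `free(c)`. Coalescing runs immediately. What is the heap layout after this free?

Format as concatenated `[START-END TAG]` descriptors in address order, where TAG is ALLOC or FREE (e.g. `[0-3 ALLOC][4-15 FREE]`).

Op 1: a = malloc(12) -> a = 0; heap: [0-11 ALLOC][12-45 FREE]
Op 2: a = realloc(a, 2) -> a = 0; heap: [0-1 ALLOC][2-45 FREE]
Op 3: free(a) -> (freed a); heap: [0-45 FREE]
Op 4: b = malloc(6) -> b = 0; heap: [0-5 ALLOC][6-45 FREE]
Op 5: c = malloc(12) -> c = 6; heap: [0-5 ALLOC][6-17 ALLOC][18-45 FREE]
free(c): c = 6 -> block [6-17 ALLOC]; mark free, coalesce with adjacent free neighbors -> [0-5 ALLOC][6-45 FREE]

Answer: [0-5 ALLOC][6-45 FREE]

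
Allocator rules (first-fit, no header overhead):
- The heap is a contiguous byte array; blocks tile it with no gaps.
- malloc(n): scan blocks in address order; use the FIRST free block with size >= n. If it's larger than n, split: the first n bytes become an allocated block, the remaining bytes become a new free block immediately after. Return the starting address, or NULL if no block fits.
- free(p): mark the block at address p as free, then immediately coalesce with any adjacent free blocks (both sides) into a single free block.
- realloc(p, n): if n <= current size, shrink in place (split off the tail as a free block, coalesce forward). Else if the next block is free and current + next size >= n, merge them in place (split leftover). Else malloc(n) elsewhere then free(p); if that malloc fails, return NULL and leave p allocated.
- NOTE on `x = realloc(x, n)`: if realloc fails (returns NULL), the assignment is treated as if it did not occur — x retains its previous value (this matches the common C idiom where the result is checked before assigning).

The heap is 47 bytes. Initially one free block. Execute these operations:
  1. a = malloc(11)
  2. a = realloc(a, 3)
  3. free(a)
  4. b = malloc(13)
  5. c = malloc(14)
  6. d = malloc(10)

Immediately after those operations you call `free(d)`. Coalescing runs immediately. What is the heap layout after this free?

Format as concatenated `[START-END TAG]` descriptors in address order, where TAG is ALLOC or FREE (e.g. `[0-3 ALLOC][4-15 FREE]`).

Answer: [0-12 ALLOC][13-26 ALLOC][27-46 FREE]

Derivation:
Op 1: a = malloc(11) -> a = 0; heap: [0-10 ALLOC][11-46 FREE]
Op 2: a = realloc(a, 3) -> a = 0; heap: [0-2 ALLOC][3-46 FREE]
Op 3: free(a) -> (freed a); heap: [0-46 FREE]
Op 4: b = malloc(13) -> b = 0; heap: [0-12 ALLOC][13-46 FREE]
Op 5: c = malloc(14) -> c = 13; heap: [0-12 ALLOC][13-26 ALLOC][27-46 FREE]
Op 6: d = malloc(10) -> d = 27; heap: [0-12 ALLOC][13-26 ALLOC][27-36 ALLOC][37-46 FREE]
free(d): d = 27 -> block [27-36 ALLOC]; mark free, coalesce with adjacent free neighbors -> [0-12 ALLOC][13-26 ALLOC][27-46 FREE]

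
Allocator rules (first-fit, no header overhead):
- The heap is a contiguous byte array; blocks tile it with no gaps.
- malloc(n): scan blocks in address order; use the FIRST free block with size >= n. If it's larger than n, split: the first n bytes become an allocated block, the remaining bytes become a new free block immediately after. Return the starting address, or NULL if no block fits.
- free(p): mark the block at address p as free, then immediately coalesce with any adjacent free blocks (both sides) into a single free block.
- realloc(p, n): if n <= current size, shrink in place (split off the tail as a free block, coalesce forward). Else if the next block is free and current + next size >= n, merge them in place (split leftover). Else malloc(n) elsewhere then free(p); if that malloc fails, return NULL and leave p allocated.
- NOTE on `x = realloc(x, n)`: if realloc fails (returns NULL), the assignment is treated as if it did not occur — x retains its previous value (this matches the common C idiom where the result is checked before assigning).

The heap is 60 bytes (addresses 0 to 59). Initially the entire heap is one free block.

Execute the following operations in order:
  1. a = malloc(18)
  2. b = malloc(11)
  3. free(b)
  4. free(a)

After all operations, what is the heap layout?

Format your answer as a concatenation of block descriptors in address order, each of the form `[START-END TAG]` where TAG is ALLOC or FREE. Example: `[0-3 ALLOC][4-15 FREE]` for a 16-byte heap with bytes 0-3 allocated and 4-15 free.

Answer: [0-59 FREE]

Derivation:
Op 1: a = malloc(18) -> a = 0; heap: [0-17 ALLOC][18-59 FREE]
Op 2: b = malloc(11) -> b = 18; heap: [0-17 ALLOC][18-28 ALLOC][29-59 FREE]
Op 3: free(b) -> (freed b); heap: [0-17 ALLOC][18-59 FREE]
Op 4: free(a) -> (freed a); heap: [0-59 FREE]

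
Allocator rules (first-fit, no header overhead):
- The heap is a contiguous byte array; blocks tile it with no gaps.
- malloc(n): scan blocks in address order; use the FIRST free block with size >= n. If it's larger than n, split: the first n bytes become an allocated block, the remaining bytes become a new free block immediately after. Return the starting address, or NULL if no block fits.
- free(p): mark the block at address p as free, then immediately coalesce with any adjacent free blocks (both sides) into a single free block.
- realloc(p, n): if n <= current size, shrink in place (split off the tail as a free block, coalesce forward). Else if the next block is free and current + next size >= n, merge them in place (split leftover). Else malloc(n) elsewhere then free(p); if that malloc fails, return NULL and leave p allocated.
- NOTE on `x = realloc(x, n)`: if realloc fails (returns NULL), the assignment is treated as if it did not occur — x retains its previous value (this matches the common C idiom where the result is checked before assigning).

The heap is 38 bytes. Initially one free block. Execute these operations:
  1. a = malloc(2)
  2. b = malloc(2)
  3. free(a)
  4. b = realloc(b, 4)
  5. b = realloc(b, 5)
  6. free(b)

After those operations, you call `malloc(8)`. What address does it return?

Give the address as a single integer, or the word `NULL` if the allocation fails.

Answer: 0

Derivation:
Op 1: a = malloc(2) -> a = 0; heap: [0-1 ALLOC][2-37 FREE]
Op 2: b = malloc(2) -> b = 2; heap: [0-1 ALLOC][2-3 ALLOC][4-37 FREE]
Op 3: free(a) -> (freed a); heap: [0-1 FREE][2-3 ALLOC][4-37 FREE]
Op 4: b = realloc(b, 4) -> b = 2; heap: [0-1 FREE][2-5 ALLOC][6-37 FREE]
Op 5: b = realloc(b, 5) -> b = 2; heap: [0-1 FREE][2-6 ALLOC][7-37 FREE]
Op 6: free(b) -> (freed b); heap: [0-37 FREE]
malloc(8): first-fit scan over [0-37 FREE] -> 0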